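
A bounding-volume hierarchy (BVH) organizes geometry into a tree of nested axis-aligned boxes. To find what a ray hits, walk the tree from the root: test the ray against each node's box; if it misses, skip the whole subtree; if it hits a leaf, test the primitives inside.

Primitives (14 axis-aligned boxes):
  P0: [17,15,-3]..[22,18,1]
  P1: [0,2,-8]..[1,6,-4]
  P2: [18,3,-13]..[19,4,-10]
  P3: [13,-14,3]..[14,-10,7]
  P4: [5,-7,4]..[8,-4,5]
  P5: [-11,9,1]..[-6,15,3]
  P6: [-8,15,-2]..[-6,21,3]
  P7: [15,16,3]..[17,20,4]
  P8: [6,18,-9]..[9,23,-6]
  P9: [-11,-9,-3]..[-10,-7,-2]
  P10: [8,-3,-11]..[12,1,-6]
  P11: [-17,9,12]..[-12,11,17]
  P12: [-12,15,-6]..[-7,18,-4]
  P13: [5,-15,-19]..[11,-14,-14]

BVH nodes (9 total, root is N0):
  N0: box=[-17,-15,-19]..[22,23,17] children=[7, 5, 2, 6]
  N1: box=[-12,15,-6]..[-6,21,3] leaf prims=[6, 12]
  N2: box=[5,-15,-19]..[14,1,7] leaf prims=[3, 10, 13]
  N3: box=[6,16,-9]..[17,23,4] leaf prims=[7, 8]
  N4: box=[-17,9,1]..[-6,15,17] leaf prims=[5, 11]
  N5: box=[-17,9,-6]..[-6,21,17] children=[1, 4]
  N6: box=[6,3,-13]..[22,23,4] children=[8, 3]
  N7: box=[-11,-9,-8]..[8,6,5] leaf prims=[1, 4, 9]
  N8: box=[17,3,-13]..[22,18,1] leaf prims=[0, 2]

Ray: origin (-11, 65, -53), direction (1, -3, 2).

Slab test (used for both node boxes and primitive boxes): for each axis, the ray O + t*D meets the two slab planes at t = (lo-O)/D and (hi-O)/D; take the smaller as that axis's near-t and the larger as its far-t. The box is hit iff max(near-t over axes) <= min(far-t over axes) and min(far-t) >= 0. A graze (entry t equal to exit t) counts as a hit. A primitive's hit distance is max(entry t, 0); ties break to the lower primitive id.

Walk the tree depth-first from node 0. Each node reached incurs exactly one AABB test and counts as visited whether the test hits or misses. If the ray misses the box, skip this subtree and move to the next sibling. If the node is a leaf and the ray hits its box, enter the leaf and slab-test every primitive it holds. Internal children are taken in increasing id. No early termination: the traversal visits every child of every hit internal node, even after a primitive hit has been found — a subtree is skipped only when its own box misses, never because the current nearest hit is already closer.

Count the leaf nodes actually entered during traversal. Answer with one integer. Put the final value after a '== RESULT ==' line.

Walk:
N0 x:[-6,33] y:[14,80/3] z:[17,35] -> hit [17,80/3], descend [2, 5, 6, 7]
  N2 x:[16,25] y:[64/3,80/3] z:[17,30] -> hit [64/3,25] leaf, test {P3(miss), P10@t=64/3, P13(miss)}
  N5 x:[-6,5] y:[44/3,56/3] z:[47/2,35] -> miss, prune
  N6 x:[17,33] y:[14,62/3] z:[20,57/2] -> hit [20,62/3], descend [3, 8]
    N3 x:[17,28] y:[14,49/3] z:[22,57/2] -> miss, prune
    N8 x:[28,33] y:[47/3,62/3] z:[20,27] -> miss, prune
  N7 x:[0,19] y:[59/3,74/3] z:[45/2,29] -> miss, prune

order=[0, 2, 5, 6, 3, 8, 7]  |boxes|=7  |leaves|=1  hit=P10

== RESULT ==
1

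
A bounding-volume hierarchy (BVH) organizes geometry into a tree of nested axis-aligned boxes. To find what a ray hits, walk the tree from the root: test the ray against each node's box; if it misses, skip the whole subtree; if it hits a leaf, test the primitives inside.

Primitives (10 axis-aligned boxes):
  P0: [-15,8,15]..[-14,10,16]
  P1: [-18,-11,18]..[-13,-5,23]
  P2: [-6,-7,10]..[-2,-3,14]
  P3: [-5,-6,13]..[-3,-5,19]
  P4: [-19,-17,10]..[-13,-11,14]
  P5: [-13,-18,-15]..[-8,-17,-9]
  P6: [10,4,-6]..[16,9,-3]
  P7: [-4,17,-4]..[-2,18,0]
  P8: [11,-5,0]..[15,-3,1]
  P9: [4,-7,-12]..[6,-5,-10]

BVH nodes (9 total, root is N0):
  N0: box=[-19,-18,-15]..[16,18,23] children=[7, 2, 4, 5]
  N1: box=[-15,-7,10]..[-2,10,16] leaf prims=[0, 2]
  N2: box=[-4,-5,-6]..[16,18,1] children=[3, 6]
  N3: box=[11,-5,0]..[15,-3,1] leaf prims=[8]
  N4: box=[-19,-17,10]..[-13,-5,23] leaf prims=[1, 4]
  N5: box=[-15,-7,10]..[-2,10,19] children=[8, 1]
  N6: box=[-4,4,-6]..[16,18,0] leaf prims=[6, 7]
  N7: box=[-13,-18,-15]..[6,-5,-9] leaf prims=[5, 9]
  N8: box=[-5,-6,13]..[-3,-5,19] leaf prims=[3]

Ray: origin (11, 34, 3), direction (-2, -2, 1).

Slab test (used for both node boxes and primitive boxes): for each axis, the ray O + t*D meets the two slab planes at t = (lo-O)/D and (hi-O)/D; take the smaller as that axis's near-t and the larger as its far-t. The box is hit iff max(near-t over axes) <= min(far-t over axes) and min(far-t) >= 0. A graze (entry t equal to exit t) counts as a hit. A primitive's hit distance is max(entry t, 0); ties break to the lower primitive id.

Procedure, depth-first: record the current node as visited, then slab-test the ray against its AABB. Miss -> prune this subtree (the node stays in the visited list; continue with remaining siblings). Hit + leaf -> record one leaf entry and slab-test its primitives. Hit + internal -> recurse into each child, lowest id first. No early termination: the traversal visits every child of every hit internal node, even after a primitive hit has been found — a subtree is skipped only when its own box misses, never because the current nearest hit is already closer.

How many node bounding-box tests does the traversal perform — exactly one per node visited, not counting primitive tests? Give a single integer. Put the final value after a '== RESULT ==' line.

Walk:
N0 x:[-5/2,15] y:[8,26] z:[-18,20] -> hit [8,15], descend [2, 4, 5, 7]
  N2 x:[-5/2,15/2] y:[8,39/2] z:[-9,-2] -> miss, prune
  N4 x:[12,15] y:[39/2,51/2] z:[7,20] -> miss, prune
  N5 x:[13/2,13] y:[12,41/2] z:[7,16] -> hit [12,13], descend [1, 8]
    N1 x:[13/2,13] y:[12,41/2] z:[7,13] -> hit [12,13] leaf, test {P0@t=25/2, P2(miss)}
    N8 x:[7,8] y:[39/2,20] z:[10,16] -> miss, prune
  N7 x:[5/2,12] y:[39/2,26] z:[-18,-12] -> miss, prune

7 AABB tests over nodes [0, 2, 4, 5, 1, 8, 7]; 1 leaf entered; closest P0.

== RESULT ==
7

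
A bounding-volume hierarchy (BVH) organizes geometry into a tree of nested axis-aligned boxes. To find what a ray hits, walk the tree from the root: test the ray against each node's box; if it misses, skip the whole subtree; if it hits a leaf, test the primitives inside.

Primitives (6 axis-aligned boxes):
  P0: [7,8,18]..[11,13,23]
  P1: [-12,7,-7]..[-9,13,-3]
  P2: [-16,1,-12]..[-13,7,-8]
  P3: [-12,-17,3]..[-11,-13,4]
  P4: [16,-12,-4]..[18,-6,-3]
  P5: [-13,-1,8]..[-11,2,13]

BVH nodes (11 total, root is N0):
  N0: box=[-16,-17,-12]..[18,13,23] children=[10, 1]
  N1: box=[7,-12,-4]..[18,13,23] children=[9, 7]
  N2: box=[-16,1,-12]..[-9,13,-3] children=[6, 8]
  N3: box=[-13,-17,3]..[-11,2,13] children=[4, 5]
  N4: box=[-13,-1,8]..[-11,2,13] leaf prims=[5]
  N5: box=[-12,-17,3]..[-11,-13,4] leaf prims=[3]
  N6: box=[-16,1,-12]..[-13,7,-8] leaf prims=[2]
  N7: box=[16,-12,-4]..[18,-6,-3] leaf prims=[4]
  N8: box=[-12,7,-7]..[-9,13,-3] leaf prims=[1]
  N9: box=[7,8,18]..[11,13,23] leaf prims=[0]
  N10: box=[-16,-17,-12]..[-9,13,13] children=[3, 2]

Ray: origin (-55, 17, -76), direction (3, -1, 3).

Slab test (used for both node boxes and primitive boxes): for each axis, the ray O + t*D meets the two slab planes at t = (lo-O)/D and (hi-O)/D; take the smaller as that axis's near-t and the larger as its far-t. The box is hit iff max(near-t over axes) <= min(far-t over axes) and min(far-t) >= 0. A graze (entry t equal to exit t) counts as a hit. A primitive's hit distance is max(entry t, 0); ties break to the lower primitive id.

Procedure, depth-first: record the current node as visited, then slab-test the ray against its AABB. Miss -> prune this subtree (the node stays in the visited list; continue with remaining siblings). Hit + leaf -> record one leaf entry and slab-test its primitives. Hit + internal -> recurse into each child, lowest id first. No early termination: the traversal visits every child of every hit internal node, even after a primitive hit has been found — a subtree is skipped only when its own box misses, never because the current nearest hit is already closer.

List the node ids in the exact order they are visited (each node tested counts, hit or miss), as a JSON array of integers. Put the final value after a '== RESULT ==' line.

Trace the traversal:
N0 x:[13,73/3] y:[4,34] z:[64/3,33] -> hit [64/3,73/3], descend [1, 10]
  N1 x:[62/3,73/3] y:[4,29] z:[24,33] -> hit [24,73/3], descend [7, 9]
    N7 x:[71/3,73/3] y:[23,29] z:[24,73/3] -> hit [24,73/3] leaf, test {P4@t=24}
    N9 x:[62/3,22] y:[4,9] z:[94/3,33] -> miss, prune
  N10 x:[13,46/3] y:[4,34] z:[64/3,89/3] -> miss, prune

order=[0, 1, 7, 9, 10]  |boxes|=5  |leaves|=1  hit=P4

== RESULT ==
[0, 1, 7, 9, 10]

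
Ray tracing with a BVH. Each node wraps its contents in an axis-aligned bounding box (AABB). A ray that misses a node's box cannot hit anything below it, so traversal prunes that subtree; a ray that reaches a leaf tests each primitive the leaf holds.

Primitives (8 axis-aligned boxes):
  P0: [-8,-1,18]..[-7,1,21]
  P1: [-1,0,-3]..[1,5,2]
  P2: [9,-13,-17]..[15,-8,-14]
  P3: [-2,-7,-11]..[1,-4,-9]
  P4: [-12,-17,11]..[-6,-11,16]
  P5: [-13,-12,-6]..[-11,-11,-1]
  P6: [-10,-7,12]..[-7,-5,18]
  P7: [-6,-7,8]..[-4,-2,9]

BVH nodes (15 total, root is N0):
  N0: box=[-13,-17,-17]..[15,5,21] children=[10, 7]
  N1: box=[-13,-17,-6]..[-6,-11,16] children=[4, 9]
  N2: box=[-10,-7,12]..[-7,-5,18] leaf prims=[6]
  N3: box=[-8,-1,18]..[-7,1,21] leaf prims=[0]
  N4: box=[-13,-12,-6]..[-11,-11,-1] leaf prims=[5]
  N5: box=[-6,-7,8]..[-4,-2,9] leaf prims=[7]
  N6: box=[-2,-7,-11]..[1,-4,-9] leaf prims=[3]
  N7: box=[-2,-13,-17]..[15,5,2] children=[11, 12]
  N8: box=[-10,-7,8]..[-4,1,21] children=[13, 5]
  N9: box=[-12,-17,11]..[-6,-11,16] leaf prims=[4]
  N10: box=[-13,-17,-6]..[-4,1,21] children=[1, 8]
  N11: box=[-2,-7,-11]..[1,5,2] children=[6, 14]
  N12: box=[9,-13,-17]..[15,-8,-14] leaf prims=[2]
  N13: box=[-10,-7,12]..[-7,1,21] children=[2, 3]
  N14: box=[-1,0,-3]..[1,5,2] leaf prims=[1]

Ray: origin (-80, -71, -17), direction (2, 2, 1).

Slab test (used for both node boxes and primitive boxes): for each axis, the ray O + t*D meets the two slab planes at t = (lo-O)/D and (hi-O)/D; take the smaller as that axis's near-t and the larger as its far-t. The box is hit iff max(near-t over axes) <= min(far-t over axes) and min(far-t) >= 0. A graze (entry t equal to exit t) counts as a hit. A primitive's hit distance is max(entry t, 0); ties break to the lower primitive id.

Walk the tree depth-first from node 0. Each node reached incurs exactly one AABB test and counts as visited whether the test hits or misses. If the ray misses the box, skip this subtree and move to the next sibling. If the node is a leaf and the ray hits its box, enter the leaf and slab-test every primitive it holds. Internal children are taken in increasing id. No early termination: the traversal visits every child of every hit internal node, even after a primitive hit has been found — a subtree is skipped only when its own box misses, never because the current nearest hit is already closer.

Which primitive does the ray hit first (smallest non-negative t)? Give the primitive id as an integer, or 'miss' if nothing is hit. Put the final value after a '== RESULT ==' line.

Walk:
N0 x:[67/2,95/2] y:[27,38] z:[0,38] -> hit [67/2,38], descend [7, 10]
  N7 x:[39,95/2] y:[29,38] z:[0,19] -> miss, prune
  N10 x:[67/2,38] y:[27,36] z:[11,38] -> hit [67/2,36], descend [1, 8]
    N1 x:[67/2,37] y:[27,30] z:[11,33] -> miss, prune
    N8 x:[35,38] y:[32,36] z:[25,38] -> hit [35,36], descend [5, 13]
      N5 x:[37,38] y:[32,69/2] z:[25,26] -> miss, prune
      N13 x:[35,73/2] y:[32,36] z:[29,38] -> hit [35,36], descend [2, 3]
        N2 x:[35,73/2] y:[32,33] z:[29,35] -> miss, prune
        N3 x:[36,73/2] y:[35,36] z:[35,38] -> hit [36,36] leaf, test {P0@t=36}

Summary -> nodes [0, 7, 10, 1, 8, 5, 13, 2, 3]; box-tests=9; leaf-entries=1; first=P0

== RESULT ==
0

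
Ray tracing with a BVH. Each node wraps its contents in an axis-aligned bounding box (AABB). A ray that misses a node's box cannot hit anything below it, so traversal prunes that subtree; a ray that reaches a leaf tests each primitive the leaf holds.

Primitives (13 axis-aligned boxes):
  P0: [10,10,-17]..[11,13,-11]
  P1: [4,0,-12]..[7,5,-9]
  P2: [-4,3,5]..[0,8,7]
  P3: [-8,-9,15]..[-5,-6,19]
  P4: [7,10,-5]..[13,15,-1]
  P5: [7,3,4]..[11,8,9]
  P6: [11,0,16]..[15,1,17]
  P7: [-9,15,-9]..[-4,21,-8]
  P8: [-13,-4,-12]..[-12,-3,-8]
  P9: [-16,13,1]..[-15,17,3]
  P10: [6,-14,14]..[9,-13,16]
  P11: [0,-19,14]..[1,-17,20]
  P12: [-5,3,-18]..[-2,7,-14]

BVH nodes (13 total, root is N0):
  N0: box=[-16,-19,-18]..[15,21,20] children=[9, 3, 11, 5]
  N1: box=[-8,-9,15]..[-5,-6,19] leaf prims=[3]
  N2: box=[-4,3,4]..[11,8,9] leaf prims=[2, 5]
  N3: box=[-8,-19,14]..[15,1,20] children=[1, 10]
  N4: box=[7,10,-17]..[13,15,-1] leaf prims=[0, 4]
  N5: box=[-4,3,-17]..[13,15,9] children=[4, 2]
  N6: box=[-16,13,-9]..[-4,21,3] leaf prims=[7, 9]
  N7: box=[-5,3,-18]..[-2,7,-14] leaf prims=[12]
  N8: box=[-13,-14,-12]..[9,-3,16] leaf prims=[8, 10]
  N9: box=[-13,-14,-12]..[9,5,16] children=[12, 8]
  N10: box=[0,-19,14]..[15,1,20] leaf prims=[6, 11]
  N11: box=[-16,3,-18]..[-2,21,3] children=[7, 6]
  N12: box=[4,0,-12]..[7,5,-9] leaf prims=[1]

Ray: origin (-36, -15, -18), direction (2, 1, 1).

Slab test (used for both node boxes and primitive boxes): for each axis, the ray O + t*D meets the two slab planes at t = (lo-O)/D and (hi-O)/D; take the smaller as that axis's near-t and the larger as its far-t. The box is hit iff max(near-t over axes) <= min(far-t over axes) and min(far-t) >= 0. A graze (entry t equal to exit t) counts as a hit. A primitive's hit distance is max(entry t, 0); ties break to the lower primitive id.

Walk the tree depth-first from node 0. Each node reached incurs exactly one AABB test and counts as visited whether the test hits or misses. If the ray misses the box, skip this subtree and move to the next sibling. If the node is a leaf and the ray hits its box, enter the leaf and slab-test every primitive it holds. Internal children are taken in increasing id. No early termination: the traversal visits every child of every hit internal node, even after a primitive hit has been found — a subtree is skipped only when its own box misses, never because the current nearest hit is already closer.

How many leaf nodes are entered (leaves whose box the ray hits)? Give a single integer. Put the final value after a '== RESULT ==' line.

Traverse from the root:
N0 x:[10,51/2] y:[-4,36] z:[0,38] -> hit [10,51/2], descend [3, 5, 9, 11]
  N3 x:[14,51/2] y:[-4,16] z:[32,38] -> miss, prune
  N5 x:[16,49/2] y:[18,30] z:[1,27] -> hit [18,49/2], descend [2, 4]
    N2 x:[16,47/2] y:[18,23] z:[22,27] -> hit [22,23] leaf, test {P2(miss), P5@t=22}
    N4 x:[43/2,49/2] y:[25,30] z:[1,17] -> miss, prune
  N9 x:[23/2,45/2] y:[1,20] z:[6,34] -> hit [23/2,20], descend [8, 12]
    N8 x:[23/2,45/2] y:[1,12] z:[6,34] -> hit [23/2,12] leaf, test {P8(miss), P10(miss)}
    N12 x:[20,43/2] y:[15,20] z:[6,9] -> miss, prune
  N11 x:[10,17] y:[18,36] z:[0,21] -> miss, prune

Visited [0, 3, 5, 2, 4, 9, 8, 12, 11]. Tests: 9 box, 2 leaf. Nearest: P5.

== RESULT ==
2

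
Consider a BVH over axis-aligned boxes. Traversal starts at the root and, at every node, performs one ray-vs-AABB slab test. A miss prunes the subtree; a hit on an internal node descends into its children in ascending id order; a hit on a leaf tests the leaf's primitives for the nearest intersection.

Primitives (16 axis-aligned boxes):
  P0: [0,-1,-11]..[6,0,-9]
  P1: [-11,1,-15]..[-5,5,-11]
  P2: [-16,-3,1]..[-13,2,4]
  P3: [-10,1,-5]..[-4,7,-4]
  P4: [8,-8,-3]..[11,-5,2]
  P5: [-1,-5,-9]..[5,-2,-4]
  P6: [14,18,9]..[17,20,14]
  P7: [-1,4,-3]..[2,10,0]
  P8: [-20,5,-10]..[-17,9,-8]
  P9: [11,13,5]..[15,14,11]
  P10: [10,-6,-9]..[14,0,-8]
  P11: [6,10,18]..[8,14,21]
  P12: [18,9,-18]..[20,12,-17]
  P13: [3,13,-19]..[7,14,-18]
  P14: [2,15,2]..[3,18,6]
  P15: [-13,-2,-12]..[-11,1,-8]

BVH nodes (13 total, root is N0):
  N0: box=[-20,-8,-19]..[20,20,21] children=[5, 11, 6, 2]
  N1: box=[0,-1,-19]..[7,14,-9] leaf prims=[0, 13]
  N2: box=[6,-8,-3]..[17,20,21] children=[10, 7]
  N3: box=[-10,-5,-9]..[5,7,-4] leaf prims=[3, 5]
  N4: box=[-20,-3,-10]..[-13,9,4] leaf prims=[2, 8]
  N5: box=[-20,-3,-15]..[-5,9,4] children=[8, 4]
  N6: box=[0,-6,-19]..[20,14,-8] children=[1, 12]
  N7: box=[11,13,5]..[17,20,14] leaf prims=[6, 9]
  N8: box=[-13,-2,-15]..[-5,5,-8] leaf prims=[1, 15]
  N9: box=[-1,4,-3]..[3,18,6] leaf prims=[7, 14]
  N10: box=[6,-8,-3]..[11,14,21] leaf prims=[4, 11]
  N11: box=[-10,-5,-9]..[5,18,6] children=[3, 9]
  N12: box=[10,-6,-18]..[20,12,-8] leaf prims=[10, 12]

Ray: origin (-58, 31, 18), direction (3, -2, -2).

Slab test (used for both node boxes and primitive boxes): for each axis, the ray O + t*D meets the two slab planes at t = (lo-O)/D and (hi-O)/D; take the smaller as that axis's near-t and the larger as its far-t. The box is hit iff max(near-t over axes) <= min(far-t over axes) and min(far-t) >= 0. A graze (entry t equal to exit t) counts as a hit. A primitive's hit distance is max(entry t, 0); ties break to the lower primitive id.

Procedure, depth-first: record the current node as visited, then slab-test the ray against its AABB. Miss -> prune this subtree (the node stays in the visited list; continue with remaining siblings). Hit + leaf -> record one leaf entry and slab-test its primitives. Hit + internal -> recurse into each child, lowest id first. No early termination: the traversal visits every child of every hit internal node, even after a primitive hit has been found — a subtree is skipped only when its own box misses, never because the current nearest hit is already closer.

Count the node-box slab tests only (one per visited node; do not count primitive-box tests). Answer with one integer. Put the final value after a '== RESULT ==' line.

Traverse from the root:
N0 x:[38/3,26] y:[11/2,39/2] z:[-3/2,37/2] -> hit [38/3,37/2], descend [2, 5, 6, 11]
  N2 x:[64/3,25] y:[11/2,39/2] z:[-3/2,21/2] -> miss, prune
  N5 x:[38/3,53/3] y:[11,17] z:[7,33/2] -> hit [38/3,33/2], descend [4, 8]
    N4 x:[38/3,15] y:[11,17] z:[7,14] -> hit [38/3,14] leaf, test {P2(miss), P8@t=13}
    N8 x:[15,53/3] y:[13,33/2] z:[13,33/2] -> hit [15,33/2] leaf, test {P1(miss), P15@t=15}
  N6 x:[58/3,26] y:[17/2,37/2] z:[13,37/2] -> miss, prune
  N11 x:[16,21] y:[13/2,18] z:[6,27/2] -> miss, prune

order=[0, 2, 5, 4, 8, 6, 11]  |boxes|=7  |leaves|=2  hit=P8

== RESULT ==
7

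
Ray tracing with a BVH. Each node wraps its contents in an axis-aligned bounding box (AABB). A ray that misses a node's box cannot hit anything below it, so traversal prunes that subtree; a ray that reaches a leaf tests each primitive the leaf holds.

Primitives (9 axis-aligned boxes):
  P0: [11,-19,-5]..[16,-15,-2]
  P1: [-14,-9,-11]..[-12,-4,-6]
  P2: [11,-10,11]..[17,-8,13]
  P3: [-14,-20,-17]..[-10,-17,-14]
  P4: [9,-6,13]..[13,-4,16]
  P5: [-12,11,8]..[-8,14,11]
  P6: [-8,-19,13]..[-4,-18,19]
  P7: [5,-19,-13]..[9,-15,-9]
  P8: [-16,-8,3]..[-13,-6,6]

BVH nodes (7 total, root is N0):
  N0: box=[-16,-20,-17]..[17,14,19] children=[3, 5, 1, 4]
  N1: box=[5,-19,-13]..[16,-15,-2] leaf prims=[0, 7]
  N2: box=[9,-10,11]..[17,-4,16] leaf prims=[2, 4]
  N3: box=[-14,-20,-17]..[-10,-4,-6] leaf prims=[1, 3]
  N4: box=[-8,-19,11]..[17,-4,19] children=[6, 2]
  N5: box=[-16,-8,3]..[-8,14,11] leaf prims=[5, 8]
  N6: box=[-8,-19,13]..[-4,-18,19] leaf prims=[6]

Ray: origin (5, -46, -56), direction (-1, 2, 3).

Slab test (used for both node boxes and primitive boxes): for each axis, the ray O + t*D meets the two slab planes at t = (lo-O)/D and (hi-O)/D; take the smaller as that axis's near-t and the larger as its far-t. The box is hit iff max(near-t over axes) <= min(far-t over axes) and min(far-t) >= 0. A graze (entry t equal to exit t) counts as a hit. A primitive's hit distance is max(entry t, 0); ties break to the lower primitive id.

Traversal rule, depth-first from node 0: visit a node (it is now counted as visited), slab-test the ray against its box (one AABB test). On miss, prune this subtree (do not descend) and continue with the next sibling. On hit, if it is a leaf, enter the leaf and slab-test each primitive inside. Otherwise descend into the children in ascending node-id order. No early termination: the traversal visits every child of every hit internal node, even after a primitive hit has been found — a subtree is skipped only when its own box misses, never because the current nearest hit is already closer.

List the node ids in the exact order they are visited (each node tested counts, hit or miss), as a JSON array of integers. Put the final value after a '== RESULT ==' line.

Trace the traversal:
N0 x:[-12,21] y:[13,30] z:[13,25] -> hit [13,21], descend [1, 3, 4, 5]
  N1 x:[-11,0] y:[27/2,31/2] z:[43/3,18] -> miss, prune
  N3 x:[15,19] y:[13,21] z:[13,50/3] -> hit [15,50/3] leaf, test {P1(miss), P3(miss)}
  N4 x:[-12,13] y:[27/2,21] z:[67/3,25] -> miss, prune
  N5 x:[13,21] y:[19,30] z:[59/3,67/3] -> hit [59/3,21] leaf, test {P5(miss), P8@t=59/3}

5 AABB tests over nodes [0, 1, 3, 4, 5]; 2 leaves entered; closest P8.

== RESULT ==
[0, 1, 3, 4, 5]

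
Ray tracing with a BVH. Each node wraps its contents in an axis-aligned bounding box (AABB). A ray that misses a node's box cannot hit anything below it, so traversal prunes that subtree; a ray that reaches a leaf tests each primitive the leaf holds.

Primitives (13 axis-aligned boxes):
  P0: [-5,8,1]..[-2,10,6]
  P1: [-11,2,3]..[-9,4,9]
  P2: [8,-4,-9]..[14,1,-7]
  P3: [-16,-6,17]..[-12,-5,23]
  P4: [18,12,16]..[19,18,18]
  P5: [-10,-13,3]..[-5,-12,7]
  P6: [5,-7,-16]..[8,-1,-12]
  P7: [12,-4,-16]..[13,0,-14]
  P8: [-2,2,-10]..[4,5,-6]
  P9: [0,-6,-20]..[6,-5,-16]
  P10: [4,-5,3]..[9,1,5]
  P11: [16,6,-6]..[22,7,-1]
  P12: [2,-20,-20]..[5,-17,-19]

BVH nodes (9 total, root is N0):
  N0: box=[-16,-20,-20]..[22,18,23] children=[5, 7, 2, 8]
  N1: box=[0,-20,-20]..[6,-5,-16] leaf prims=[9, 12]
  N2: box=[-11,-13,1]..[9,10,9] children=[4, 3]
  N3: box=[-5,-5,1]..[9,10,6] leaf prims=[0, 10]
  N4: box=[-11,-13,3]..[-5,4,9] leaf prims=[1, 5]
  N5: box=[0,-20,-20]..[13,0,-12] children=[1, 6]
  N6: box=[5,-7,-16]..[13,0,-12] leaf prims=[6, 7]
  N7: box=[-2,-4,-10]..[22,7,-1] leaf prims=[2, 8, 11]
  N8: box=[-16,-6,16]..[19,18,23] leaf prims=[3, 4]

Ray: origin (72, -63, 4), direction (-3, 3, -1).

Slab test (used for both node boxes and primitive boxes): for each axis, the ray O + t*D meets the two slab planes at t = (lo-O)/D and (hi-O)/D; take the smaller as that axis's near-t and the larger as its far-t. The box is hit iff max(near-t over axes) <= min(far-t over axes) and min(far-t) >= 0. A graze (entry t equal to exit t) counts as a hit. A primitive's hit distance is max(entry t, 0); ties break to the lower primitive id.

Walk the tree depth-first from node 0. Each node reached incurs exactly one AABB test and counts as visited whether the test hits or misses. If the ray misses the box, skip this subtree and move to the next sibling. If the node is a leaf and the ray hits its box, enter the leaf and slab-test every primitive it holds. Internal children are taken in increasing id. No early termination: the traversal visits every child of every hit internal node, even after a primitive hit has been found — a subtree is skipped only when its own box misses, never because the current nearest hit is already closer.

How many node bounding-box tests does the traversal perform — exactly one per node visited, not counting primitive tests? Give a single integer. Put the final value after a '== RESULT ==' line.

Traverse from the root:
N0 x:[50/3,88/3] y:[43/3,27] z:[-19,24] -> hit [50/3,24], descend [2, 5, 7, 8]
  N2 x:[21,83/3] y:[50/3,73/3] z:[-5,3] -> miss, prune
  N5 x:[59/3,24] y:[43/3,21] z:[16,24] -> hit [59/3,21], descend [1, 6]
    N1 x:[22,24] y:[43/3,58/3] z:[20,24] -> miss, prune
    N6 x:[59/3,67/3] y:[56/3,21] z:[16,20] -> hit [59/3,20] leaf, test {P6(miss), P7@t=59/3}
  N7 x:[50/3,74/3] y:[59/3,70/3] z:[5,14] -> miss, prune
  N8 x:[53/3,88/3] y:[19,27] z:[-19,-12] -> miss, prune

7 AABB tests over nodes [0, 2, 5, 1, 6, 7, 8]; 1 leaf entered; closest P7.

== RESULT ==
7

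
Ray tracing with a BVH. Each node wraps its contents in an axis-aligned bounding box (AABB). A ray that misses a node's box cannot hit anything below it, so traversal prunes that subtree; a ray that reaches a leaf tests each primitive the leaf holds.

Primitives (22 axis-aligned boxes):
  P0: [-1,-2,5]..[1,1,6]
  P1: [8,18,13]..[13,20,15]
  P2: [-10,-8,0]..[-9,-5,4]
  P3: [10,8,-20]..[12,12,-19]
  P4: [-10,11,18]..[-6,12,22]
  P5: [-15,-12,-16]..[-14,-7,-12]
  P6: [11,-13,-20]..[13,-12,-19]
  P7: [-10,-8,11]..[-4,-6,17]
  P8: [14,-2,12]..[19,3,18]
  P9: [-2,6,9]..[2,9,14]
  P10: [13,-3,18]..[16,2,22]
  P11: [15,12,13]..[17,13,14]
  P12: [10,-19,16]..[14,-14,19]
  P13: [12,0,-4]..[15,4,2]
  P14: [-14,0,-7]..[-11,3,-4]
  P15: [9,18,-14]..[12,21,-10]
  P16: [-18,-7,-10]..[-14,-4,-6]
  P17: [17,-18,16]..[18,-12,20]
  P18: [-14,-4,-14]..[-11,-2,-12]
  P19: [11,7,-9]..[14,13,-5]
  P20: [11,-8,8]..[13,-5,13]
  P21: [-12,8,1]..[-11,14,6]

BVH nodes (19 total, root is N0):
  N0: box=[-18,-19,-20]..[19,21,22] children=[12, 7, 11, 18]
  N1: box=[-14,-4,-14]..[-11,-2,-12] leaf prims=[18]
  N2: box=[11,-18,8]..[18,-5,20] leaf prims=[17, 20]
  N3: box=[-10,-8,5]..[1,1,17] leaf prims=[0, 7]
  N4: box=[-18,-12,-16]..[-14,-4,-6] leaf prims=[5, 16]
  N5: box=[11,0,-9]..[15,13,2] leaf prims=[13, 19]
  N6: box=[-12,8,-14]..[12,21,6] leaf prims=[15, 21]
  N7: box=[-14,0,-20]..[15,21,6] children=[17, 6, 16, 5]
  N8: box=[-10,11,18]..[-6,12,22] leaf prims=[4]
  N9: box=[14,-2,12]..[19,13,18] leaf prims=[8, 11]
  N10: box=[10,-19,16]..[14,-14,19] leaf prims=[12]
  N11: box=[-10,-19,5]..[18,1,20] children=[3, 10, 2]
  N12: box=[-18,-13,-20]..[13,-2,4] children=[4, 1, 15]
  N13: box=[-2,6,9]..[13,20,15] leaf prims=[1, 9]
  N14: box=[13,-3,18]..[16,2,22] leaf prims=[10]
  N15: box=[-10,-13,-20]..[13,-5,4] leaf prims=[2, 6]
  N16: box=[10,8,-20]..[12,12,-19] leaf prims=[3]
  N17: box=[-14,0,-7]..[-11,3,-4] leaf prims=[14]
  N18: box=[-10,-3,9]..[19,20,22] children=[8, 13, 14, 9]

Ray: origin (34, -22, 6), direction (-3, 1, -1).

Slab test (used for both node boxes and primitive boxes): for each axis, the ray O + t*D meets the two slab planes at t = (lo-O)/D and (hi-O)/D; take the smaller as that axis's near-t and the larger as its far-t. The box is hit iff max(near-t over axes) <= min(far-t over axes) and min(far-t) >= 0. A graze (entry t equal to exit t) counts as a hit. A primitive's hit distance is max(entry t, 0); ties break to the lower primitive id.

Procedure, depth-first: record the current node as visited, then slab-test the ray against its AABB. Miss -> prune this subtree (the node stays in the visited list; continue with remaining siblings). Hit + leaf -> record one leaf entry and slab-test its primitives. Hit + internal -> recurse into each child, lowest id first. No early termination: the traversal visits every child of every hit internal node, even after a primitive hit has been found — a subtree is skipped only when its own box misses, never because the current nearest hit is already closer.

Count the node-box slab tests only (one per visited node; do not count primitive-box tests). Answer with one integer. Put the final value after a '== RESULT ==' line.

Walk:
N0 x:[5,52/3] y:[3,43] z:[-16,26] -> hit [5,52/3], descend [7, 11, 12, 18]
  N7 x:[19/3,16] y:[22,43] z:[0,26] -> miss, prune
  N11 x:[16/3,44/3] y:[3,23] z:[-14,1] -> miss, prune
  N12 x:[7,52/3] y:[9,20] z:[2,26] -> hit [9,52/3], descend [1, 4, 15]
    N1 x:[15,16] y:[18,20] z:[18,20] -> miss, prune
    N4 x:[16,52/3] y:[10,18] z:[12,22] -> hit [16,52/3] leaf, test {P5(miss), P16@t=16}
    N15 x:[7,44/3] y:[9,17] z:[2,26] -> hit [9,44/3] leaf, test {P2(miss), P6(miss)}
  N18 x:[5,44/3] y:[19,42] z:[-16,-3] -> miss, prune

order=[0, 7, 11, 12, 1, 4, 15, 18]  |boxes|=8  |leaves|=2  hit=P16

== RESULT ==
8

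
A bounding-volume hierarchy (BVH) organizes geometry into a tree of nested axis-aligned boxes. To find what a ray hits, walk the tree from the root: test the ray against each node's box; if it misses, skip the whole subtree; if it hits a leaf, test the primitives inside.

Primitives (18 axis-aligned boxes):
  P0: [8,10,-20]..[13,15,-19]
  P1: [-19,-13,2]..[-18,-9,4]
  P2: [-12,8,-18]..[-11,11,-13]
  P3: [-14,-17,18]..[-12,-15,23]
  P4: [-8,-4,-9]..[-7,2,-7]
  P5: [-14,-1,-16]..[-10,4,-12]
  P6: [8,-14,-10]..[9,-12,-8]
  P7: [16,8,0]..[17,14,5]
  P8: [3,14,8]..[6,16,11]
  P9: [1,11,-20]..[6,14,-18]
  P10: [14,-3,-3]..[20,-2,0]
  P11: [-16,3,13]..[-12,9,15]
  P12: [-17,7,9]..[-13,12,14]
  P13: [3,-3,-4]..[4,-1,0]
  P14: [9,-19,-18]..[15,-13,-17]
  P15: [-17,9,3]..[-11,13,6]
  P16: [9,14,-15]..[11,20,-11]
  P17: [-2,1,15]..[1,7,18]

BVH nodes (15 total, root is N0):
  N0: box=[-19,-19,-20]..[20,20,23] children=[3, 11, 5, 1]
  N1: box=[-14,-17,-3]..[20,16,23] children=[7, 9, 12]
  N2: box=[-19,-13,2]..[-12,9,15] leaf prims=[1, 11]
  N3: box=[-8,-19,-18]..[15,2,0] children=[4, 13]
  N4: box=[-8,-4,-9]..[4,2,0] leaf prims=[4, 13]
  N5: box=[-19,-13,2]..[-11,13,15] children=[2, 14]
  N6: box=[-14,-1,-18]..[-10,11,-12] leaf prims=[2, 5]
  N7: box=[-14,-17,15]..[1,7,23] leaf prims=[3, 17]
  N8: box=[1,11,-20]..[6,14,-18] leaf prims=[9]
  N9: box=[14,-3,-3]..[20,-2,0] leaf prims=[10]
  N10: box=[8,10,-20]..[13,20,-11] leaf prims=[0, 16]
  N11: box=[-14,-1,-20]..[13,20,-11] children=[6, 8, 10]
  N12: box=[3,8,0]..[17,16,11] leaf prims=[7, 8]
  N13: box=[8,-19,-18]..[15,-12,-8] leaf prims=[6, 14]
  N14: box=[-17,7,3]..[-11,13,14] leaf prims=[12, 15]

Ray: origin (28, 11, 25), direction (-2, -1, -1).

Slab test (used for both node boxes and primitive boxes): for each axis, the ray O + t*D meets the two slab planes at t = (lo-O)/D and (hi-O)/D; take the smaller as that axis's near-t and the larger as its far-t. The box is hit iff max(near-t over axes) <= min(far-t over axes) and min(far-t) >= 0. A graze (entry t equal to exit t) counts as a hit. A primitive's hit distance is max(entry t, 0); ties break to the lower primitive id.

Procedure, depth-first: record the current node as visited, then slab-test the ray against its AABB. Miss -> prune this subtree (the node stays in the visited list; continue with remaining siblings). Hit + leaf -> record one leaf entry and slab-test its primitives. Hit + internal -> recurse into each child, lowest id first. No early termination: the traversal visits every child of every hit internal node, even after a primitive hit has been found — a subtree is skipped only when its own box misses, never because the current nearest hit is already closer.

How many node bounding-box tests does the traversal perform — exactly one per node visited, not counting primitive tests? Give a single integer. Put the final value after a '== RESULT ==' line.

Traverse from the root:
N0 x:[4,47/2] y:[-9,30] z:[2,45] -> hit [4,47/2], descend [1, 3, 5, 11]
  N1 x:[4,21] y:[-5,28] z:[2,28] -> hit [4,21], descend [7, 9, 12]
    N7 x:[27/2,21] y:[4,28] z:[2,10] -> miss, prune
    N9 x:[4,7] y:[13,14] z:[25,28] -> miss, prune
    N12 x:[11/2,25/2] y:[-5,3] z:[14,25] -> miss, prune
  N3 x:[13/2,18] y:[9,30] z:[25,43] -> miss, prune
  N5 x:[39/2,47/2] y:[-2,24] z:[10,23] -> hit [39/2,23], descend [2, 14]
    N2 x:[20,47/2] y:[2,24] z:[10,23] -> hit [20,23] leaf, test {P1@t=23, P11(miss)}
    N14 x:[39/2,45/2] y:[-2,4] z:[11,22] -> miss, prune
  N11 x:[15/2,21] y:[-9,12] z:[36,45] -> miss, prune

Summary -> nodes [0, 1, 7, 9, 12, 3, 5, 2, 14, 11]; box-tests=10; leaf-entries=1; first=P1

== RESULT ==
10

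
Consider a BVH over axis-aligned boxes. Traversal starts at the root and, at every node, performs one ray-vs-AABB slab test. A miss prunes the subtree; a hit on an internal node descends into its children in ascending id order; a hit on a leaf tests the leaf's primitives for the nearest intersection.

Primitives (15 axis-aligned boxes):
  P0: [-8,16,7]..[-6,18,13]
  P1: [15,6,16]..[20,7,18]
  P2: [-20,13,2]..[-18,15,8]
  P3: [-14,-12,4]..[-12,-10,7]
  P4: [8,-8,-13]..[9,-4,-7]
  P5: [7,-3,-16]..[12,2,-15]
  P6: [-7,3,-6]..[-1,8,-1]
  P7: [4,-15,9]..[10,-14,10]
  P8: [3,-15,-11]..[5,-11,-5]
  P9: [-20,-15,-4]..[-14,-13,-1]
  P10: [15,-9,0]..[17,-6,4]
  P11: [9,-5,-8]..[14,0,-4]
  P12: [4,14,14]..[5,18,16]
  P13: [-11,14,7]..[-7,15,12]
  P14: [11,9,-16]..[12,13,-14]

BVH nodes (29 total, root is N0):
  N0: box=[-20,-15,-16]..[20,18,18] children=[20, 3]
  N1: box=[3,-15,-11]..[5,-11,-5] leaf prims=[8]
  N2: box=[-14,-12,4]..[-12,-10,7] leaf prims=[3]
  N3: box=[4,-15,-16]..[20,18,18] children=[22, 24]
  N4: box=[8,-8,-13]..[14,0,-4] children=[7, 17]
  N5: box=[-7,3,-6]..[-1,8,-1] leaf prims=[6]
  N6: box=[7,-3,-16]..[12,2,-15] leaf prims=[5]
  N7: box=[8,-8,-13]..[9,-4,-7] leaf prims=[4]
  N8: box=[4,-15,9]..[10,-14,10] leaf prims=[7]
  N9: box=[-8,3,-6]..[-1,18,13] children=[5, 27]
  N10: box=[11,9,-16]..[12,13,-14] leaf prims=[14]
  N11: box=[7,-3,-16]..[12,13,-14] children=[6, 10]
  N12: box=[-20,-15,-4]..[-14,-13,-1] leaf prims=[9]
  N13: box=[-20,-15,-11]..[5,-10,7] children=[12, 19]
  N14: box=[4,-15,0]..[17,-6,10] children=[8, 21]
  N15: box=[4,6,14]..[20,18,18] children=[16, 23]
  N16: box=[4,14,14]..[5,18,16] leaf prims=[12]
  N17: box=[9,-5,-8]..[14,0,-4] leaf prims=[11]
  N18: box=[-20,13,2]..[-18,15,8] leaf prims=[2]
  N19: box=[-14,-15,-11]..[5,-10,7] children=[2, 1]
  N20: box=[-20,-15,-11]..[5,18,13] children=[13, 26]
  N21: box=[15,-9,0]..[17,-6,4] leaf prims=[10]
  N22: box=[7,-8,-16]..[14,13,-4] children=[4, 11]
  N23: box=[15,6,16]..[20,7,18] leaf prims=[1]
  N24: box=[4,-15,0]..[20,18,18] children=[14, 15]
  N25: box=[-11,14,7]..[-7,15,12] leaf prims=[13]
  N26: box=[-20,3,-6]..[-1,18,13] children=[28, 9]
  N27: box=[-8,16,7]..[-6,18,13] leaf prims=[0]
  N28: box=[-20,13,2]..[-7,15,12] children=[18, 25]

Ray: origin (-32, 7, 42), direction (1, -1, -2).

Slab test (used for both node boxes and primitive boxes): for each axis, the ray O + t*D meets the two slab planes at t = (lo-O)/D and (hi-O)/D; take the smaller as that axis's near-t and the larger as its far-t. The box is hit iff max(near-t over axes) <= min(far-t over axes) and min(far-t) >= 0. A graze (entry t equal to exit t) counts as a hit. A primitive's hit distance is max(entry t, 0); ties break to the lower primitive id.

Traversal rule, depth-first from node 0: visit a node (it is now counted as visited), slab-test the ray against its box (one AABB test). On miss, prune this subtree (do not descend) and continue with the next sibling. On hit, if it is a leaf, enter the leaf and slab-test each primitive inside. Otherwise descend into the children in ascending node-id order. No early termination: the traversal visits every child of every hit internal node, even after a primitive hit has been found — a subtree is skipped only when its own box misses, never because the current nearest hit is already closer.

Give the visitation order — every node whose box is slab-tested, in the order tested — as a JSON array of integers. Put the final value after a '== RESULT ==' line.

Trace the traversal:
N0 x:[12,52] y:[-11,22] z:[12,29] -> hit [12,22], descend [3, 20]
  N3 x:[36,52] y:[-11,22] z:[12,29] -> miss, prune
  N20 x:[12,37] y:[-11,22] z:[29/2,53/2] -> hit [29/2,22], descend [13, 26]
    N13 x:[12,37] y:[17,22] z:[35/2,53/2] -> hit [35/2,22], descend [12, 19]
      N12 x:[12,18] y:[20,22] z:[43/2,23] -> miss, prune
      N19 x:[18,37] y:[17,22] z:[35/2,53/2] -> hit [18,22], descend [1, 2]
        N1 x:[35,37] y:[18,22] z:[47/2,53/2] -> miss, prune
        N2 x:[18,20] y:[17,19] z:[35/2,19] -> hit [18,19] leaf, test {P3@t=18}
    N26 x:[12,31] y:[-11,4] z:[29/2,24] -> miss, prune

9 AABB tests over nodes [0, 3, 20, 13, 12, 19, 1, 2, 26]; 1 leaf entered; closest P3.

== RESULT ==
[0, 3, 20, 13, 12, 19, 1, 2, 26]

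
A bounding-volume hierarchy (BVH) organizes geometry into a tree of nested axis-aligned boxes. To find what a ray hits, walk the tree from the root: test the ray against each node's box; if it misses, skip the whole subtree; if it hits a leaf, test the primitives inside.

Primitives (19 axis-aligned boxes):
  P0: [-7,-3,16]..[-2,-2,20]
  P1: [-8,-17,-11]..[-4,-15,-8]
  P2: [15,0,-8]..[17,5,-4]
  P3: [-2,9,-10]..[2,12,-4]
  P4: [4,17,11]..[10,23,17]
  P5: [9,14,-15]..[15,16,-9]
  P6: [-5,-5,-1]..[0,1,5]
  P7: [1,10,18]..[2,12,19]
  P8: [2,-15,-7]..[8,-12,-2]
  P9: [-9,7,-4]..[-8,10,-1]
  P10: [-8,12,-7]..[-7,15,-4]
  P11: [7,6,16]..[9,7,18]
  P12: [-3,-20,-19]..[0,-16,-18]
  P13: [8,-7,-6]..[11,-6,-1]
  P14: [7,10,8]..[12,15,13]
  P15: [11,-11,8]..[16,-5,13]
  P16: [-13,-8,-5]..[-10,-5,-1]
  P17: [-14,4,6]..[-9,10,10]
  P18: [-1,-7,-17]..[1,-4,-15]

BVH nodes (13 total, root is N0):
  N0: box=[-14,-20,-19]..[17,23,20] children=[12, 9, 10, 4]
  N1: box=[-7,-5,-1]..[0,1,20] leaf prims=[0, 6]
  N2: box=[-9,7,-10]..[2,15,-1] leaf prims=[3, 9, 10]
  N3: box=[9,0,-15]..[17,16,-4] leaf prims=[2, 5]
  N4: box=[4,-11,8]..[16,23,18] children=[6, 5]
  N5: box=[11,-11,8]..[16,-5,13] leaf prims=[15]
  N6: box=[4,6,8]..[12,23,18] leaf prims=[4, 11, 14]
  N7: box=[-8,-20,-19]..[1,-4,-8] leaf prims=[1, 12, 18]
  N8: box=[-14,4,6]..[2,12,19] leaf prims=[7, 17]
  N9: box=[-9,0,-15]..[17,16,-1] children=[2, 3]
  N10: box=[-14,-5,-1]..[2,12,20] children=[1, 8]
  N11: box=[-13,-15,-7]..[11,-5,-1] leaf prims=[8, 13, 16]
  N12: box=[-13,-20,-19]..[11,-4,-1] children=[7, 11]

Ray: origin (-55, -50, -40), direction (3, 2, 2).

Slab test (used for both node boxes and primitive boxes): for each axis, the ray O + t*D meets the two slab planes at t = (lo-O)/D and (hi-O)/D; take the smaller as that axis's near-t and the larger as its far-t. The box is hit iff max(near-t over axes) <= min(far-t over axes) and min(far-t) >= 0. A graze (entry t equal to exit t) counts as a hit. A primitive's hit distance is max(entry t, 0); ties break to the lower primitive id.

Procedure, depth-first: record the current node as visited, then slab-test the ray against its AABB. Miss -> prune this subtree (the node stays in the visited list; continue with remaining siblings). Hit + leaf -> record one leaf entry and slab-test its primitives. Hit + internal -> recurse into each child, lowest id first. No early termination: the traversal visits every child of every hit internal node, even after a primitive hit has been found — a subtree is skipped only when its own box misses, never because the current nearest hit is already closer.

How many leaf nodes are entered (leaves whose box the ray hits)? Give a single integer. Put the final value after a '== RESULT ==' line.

Trace the traversal:
N0 x:[41/3,24] y:[15,73/2] z:[21/2,30] -> hit [15,24], descend [4, 9, 10, 12]
  N4 x:[59/3,71/3] y:[39/2,73/2] z:[24,29] -> miss, prune
  N9 x:[46/3,24] y:[25,33] z:[25/2,39/2] -> miss, prune
  N10 x:[41/3,19] y:[45/2,31] z:[39/2,30] -> miss, prune
  N12 x:[14,22] y:[15,23] z:[21/2,39/2] -> hit [15,39/2], descend [7, 11]
    N7 x:[47/3,56/3] y:[15,23] z:[21/2,16] -> hit [47/3,16] leaf, test {P1(miss), P12(miss), P18(miss)}
    N11 x:[14,22] y:[35/2,45/2] z:[33/2,39/2] -> hit [35/2,39/2] leaf, test {P8@t=19, P13(miss), P16(miss)}

Summary -> nodes [0, 4, 9, 10, 12, 7, 11]; box-tests=7; leaf-entries=2; first=P8

== RESULT ==
2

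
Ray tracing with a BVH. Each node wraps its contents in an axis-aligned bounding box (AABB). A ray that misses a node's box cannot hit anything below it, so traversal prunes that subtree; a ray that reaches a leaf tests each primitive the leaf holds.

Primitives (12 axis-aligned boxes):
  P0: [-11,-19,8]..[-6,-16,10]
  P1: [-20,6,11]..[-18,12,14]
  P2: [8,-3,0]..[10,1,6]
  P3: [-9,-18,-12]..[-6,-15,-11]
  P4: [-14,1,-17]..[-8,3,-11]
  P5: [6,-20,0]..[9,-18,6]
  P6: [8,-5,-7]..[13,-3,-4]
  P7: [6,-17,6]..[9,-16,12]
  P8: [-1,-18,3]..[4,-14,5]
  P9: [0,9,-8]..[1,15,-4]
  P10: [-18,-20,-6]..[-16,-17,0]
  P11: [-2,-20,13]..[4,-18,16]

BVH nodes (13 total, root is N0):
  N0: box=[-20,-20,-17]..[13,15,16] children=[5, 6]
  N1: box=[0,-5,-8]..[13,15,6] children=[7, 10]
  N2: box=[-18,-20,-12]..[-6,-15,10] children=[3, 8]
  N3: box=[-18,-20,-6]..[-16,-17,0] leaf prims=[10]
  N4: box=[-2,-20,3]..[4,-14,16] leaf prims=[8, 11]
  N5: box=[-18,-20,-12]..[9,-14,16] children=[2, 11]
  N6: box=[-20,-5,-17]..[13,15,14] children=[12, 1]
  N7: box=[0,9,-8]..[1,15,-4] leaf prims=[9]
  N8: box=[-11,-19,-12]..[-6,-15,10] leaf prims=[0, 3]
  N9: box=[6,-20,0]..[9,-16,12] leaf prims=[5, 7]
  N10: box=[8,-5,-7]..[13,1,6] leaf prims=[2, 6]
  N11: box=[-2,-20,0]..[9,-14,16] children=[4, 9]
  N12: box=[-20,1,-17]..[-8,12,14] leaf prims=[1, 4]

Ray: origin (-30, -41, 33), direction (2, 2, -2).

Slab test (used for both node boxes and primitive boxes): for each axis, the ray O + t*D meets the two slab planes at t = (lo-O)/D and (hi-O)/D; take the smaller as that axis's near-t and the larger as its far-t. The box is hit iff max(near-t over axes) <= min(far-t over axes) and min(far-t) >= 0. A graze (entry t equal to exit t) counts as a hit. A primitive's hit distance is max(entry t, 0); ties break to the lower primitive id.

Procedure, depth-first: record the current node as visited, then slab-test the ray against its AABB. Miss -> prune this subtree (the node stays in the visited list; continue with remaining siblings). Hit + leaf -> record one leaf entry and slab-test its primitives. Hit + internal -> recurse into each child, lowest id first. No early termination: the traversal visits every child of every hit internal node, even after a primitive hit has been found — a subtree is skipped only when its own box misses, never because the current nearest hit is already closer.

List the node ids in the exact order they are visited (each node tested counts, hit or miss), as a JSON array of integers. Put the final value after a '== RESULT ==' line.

Traverse from the root:
N0 x:[5,43/2] y:[21/2,28] z:[17/2,25] -> hit [21/2,43/2], descend [5, 6]
  N5 x:[6,39/2] y:[21/2,27/2] z:[17/2,45/2] -> hit [21/2,27/2], descend [2, 11]
    N2 x:[6,12] y:[21/2,13] z:[23/2,45/2] -> hit [23/2,12], descend [3, 8]
      N3 x:[6,7] y:[21/2,12] z:[33/2,39/2] -> miss, prune
      N8 x:[19/2,12] y:[11,13] z:[23/2,45/2] -> hit [23/2,12] leaf, test {P0@t=23/2, P3(miss)}
    N11 x:[14,39/2] y:[21/2,27/2] z:[17/2,33/2] -> miss, prune
  N6 x:[5,43/2] y:[18,28] z:[19/2,25] -> hit [18,43/2], descend [1, 12]
    N1 x:[15,43/2] y:[18,28] z:[27/2,41/2] -> hit [18,41/2], descend [7, 10]
      N7 x:[15,31/2] y:[25,28] z:[37/2,41/2] -> miss, prune
      N10 x:[19,43/2] y:[18,21] z:[27/2,20] -> hit [19,20] leaf, test {P2(miss), P6@t=19}
    N12 x:[5,11] y:[21,53/2] z:[19/2,25] -> miss, prune

Summary -> nodes [0, 5, 2, 3, 8, 11, 6, 1, 7, 10, 12]; box-tests=11; leaf-entries=2; first=P0

== RESULT ==
[0, 5, 2, 3, 8, 11, 6, 1, 7, 10, 12]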